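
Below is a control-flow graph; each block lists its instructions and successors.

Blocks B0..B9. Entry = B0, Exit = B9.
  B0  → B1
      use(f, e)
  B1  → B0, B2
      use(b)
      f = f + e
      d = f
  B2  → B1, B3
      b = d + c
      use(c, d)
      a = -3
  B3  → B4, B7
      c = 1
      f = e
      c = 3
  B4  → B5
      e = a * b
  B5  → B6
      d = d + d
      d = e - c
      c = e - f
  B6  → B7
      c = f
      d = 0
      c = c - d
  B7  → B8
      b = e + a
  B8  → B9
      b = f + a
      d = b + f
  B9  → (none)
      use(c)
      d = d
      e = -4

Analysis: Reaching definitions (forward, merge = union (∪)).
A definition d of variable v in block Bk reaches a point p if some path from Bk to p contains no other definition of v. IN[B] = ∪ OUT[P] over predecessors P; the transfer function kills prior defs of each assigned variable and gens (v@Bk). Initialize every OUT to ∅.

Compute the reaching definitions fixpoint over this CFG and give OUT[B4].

Per-block solution:
  B0:  IN={a@B2, b@B2, d@B1, f@B1}  OUT={a@B2, b@B2, d@B1, f@B1}
  B1:  IN={a@B2, b@B2, d@B1, f@B1}  OUT={a@B2, b@B2, d@B1, f@B1}
  B2:  IN={a@B2, b@B2, d@B1, f@B1}  OUT={a@B2, b@B2, d@B1, f@B1}
  B3:  IN={a@B2, b@B2, d@B1, f@B1}  OUT={a@B2, b@B2, c@B3, d@B1, f@B3}
  B4:  IN={a@B2, b@B2, c@B3, d@B1, f@B3}  OUT={a@B2, b@B2, c@B3, d@B1, e@B4, f@B3}
  B5:  IN={a@B2, b@B2, c@B3, d@B1, e@B4, f@B3}  OUT={a@B2, b@B2, c@B5, d@B5, e@B4, f@B3}
  B6:  IN={a@B2, b@B2, c@B5, d@B5, e@B4, f@B3}  OUT={a@B2, b@B2, c@B6, d@B6, e@B4, f@B3}
  B7:  IN={a@B2, b@B2, c@B3, c@B6, d@B1, d@B6, e@B4, f@B3}  OUT={a@B2, b@B7, c@B3, c@B6, d@B1, d@B6, e@B4, f@B3}
  B8:  IN={a@B2, b@B7, c@B3, c@B6, d@B1, d@B6, e@B4, f@B3}  OUT={a@B2, b@B8, c@B3, c@B6, d@B8, e@B4, f@B3}
  B9:  IN={a@B2, b@B8, c@B3, c@B6, d@B8, e@B4, f@B3}  OUT={a@B2, b@B8, c@B3, c@B6, d@B9, e@B9, f@B3}

Merge at B4: IN[B4] = OUT[B3] = {a@B2, b@B2, c@B3, d@B1, f@B3}
Applying B4's transfer function to that IN value gives OUT[B4] (row B4 above).

Answer: {a@B2, b@B2, c@B3, d@B1, e@B4, f@B3}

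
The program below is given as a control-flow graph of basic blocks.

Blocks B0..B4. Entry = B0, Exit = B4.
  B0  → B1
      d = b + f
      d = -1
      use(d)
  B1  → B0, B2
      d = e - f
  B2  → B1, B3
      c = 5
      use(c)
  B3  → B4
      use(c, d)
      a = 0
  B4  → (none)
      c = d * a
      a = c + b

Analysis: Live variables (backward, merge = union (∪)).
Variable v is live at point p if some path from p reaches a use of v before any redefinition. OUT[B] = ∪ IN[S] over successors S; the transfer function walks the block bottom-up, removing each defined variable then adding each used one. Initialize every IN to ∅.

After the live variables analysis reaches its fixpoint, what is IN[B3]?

Answer: {b, c, d}

Working:
Fixpoint table:
  B0:  IN={b, e, f}  OUT={b, e, f}
  B1:  IN={b, e, f}  OUT={b, d, e, f}
  B2:  IN={b, d, e, f}  OUT={b, c, d, e, f}
  B3:  IN={b, c, d}  OUT={a, b, d}
  B4:  IN={a, b, d}  OUT={}

Merge at B3: OUT[B3] = IN[B4] = {a, b, d}
Applying B3's transfer function to that OUT value gives IN[B3] (row B3 above).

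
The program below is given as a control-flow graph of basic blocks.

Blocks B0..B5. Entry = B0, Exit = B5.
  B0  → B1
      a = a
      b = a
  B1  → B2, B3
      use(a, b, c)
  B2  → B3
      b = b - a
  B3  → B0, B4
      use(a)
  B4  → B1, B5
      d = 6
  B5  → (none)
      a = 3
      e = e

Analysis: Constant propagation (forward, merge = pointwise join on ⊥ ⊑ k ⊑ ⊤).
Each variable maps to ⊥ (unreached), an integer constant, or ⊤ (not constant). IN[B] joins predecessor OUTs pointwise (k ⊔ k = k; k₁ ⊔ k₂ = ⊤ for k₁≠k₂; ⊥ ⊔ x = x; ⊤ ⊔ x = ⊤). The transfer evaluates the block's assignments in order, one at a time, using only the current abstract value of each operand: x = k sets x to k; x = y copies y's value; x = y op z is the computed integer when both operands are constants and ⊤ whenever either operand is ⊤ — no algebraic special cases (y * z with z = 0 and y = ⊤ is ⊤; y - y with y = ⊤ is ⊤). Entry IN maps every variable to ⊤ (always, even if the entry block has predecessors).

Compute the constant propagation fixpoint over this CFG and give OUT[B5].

Answer: {a: 3, b: ⊤, c: ⊤, d: 6, e: ⊤, f: ⊤}

Working:
Per-block solution:
  B0:  IN=(all ⊤)  OUT=(all ⊤)
  B1:  IN=(all ⊤)  OUT=(all ⊤)
  B2:  IN=(all ⊤)  OUT=(all ⊤)
  B3:  IN=(all ⊤)  OUT=(all ⊤)
  B4:  IN=(all ⊤)  OUT={d:6; rest ⊤}
  B5:  IN={d:6; rest ⊤}  OUT={a:3, d:6; rest ⊤}

Merge at B5: IN[B5] = OUT[B4] = {a: ⊤, b: ⊤, c: ⊤, d: 6, e: ⊤, f: ⊤}
Applying B5's transfer function to that IN value gives OUT[B5] (row B5 above).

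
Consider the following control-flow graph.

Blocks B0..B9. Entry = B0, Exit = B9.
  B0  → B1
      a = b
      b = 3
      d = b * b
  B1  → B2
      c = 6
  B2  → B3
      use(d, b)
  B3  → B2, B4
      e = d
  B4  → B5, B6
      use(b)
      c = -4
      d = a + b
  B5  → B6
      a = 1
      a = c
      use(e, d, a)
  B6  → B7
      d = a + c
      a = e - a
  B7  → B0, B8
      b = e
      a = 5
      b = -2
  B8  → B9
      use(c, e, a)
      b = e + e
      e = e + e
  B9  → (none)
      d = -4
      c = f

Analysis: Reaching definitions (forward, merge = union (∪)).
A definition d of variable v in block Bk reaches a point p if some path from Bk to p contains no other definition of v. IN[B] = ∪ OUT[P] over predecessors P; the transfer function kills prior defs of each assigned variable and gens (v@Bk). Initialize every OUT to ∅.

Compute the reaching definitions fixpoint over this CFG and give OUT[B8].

Answer: {a@B7, b@B8, c@B4, d@B6, e@B8}

Trace:
Fixpoint table:
  B0:  IN={a@B7, b@B7, c@B4, d@B6, e@B3}  OUT={a@B0, b@B0, c@B4, d@B0, e@B3}
  B1:  IN={a@B0, b@B0, c@B4, d@B0, e@B3}  OUT={a@B0, b@B0, c@B1, d@B0, e@B3}
  B2:  IN={a@B0, b@B0, c@B1, d@B0, e@B3}  OUT={a@B0, b@B0, c@B1, d@B0, e@B3}
  B3:  IN={a@B0, b@B0, c@B1, d@B0, e@B3}  OUT={a@B0, b@B0, c@B1, d@B0, e@B3}
  B4:  IN={a@B0, b@B0, c@B1, d@B0, e@B3}  OUT={a@B0, b@B0, c@B4, d@B4, e@B3}
  B5:  IN={a@B0, b@B0, c@B4, d@B4, e@B3}  OUT={a@B5, b@B0, c@B4, d@B4, e@B3}
  B6:  IN={a@B0, a@B5, b@B0, c@B4, d@B4, e@B3}  OUT={a@B6, b@B0, c@B4, d@B6, e@B3}
  B7:  IN={a@B6, b@B0, c@B4, d@B6, e@B3}  OUT={a@B7, b@B7, c@B4, d@B6, e@B3}
  B8:  IN={a@B7, b@B7, c@B4, d@B6, e@B3}  OUT={a@B7, b@B8, c@B4, d@B6, e@B8}
  B9:  IN={a@B7, b@B8, c@B4, d@B6, e@B8}  OUT={a@B7, b@B8, c@B9, d@B9, e@B8}

Merge at B8: IN[B8] = OUT[B7] = {a@B7, b@B7, c@B4, d@B6, e@B3}
Applying B8's transfer function to that IN value gives OUT[B8] (row B8 above).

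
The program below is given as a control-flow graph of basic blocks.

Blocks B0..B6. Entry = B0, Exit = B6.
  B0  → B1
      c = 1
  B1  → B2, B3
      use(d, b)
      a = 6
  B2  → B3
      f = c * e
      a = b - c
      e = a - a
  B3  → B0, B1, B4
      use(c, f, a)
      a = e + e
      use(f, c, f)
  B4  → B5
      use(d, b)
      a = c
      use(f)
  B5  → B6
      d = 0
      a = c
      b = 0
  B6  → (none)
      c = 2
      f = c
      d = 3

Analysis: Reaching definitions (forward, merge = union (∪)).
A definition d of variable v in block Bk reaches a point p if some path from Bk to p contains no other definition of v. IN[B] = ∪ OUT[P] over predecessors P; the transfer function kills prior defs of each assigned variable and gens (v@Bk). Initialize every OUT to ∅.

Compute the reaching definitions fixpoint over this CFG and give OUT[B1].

Answer: {a@B1, c@B0, e@B2, f@B2}

Derivation:
Converged values:
  B0: | IN={a@B3, c@B0, e@B2, f@B2} | OUT={a@B3, c@B0, e@B2, f@B2}
  B1: | IN={a@B3, c@B0, e@B2, f@B2} | OUT={a@B1, c@B0, e@B2, f@B2}
  B2: | IN={a@B1, c@B0, e@B2, f@B2} | OUT={a@B2, c@B0, e@B2, f@B2}
  B3: | IN={a@B1, a@B2, c@B0, e@B2, f@B2} | OUT={a@B3, c@B0, e@B2, f@B2}
  B4: | IN={a@B3, c@B0, e@B2, f@B2} | OUT={a@B4, c@B0, e@B2, f@B2}
  B5: | IN={a@B4, c@B0, e@B2, f@B2} | OUT={a@B5, b@B5, c@B0, d@B5, e@B2, f@B2}
  B6: | IN={a@B5, b@B5, c@B0, d@B5, e@B2, f@B2} | OUT={a@B5, b@B5, c@B6, d@B6, e@B2, f@B6}

Merge at B1: IN[B1] = OUT[B0] ⊔ OUT[B3] = {a@B3, c@B0, e@B2, f@B2}
Applying B1's transfer function to that IN value gives OUT[B1] (row B1 above).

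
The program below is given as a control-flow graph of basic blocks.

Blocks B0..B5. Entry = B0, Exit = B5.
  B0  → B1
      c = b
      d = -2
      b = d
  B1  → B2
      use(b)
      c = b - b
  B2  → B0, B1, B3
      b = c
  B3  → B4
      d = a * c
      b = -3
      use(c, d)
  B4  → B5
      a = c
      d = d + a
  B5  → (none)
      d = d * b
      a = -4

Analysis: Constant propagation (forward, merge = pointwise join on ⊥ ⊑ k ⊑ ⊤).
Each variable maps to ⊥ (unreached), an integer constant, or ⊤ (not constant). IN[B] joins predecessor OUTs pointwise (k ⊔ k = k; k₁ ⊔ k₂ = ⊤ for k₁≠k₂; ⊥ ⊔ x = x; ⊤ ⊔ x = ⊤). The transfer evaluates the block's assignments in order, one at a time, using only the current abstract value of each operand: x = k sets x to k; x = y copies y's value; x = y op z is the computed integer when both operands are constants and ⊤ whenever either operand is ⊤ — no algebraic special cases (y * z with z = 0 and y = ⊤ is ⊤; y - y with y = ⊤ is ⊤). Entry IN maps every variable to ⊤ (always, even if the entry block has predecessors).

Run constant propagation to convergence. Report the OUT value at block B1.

Answer: {a: ⊤, b: ⊤, c: ⊤, d: -2, e: ⊤, f: ⊤}

Derivation:
Converged values:
  B0:   IN=(all ⊤)   OUT={b:-2, d:-2; rest ⊤}
  B1:   IN={d:-2; rest ⊤}   OUT={d:-2; rest ⊤}
  B2:   IN={d:-2; rest ⊤}   OUT={d:-2; rest ⊤}
  B3:   IN={d:-2; rest ⊤}   OUT={b:-3; rest ⊤}
  B4:   IN={b:-3; rest ⊤}   OUT={b:-3; rest ⊤}
  B5:   IN={b:-3; rest ⊤}   OUT={a:-4, b:-3; rest ⊤}

Merge at B1: IN[B1] = OUT[B0] ⊔ OUT[B2] = {a: ⊤, b: ⊤, c: ⊤, d: -2, e: ⊤, f: ⊤}
Applying B1's transfer function to that IN value gives OUT[B1] (row B1 above).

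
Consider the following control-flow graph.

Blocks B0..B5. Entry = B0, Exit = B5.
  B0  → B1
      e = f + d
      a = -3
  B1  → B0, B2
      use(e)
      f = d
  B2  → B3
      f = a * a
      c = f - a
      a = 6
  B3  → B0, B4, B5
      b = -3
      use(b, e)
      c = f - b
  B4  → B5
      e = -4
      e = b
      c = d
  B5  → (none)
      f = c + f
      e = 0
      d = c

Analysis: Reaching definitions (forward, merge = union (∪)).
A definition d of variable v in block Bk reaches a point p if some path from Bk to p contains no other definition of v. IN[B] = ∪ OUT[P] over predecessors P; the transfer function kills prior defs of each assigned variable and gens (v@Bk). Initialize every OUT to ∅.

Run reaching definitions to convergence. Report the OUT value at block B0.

Answer: {a@B0, b@B3, c@B3, e@B0, f@B1, f@B2}

Trace:
Fixpoint table:
  B0:  IN={a@B0, a@B2, b@B3, c@B3, e@B0, f@B1, f@B2}  OUT={a@B0, b@B3, c@B3, e@B0, f@B1, f@B2}
  B1:  IN={a@B0, b@B3, c@B3, e@B0, f@B1, f@B2}  OUT={a@B0, b@B3, c@B3, e@B0, f@B1}
  B2:  IN={a@B0, b@B3, c@B3, e@B0, f@B1}  OUT={a@B2, b@B3, c@B2, e@B0, f@B2}
  B3:  IN={a@B2, b@B3, c@B2, e@B0, f@B2}  OUT={a@B2, b@B3, c@B3, e@B0, f@B2}
  B4:  IN={a@B2, b@B3, c@B3, e@B0, f@B2}  OUT={a@B2, b@B3, c@B4, e@B4, f@B2}
  B5:  IN={a@B2, b@B3, c@B3, c@B4, e@B0, e@B4, f@B2}  OUT={a@B2, b@B3, c@B3, c@B4, d@B5, e@B5, f@B5}

Merge at B0 (entry node, so the boundary value {} is joined with the incoming edge(s)): IN[B0] = {} ⊔ OUT[B1] ⊔ OUT[B3] = {a@B0, a@B2, b@B3, c@B3, e@B0, f@B1, f@B2}
Applying B0's transfer function to that IN value gives OUT[B0] (row B0 above).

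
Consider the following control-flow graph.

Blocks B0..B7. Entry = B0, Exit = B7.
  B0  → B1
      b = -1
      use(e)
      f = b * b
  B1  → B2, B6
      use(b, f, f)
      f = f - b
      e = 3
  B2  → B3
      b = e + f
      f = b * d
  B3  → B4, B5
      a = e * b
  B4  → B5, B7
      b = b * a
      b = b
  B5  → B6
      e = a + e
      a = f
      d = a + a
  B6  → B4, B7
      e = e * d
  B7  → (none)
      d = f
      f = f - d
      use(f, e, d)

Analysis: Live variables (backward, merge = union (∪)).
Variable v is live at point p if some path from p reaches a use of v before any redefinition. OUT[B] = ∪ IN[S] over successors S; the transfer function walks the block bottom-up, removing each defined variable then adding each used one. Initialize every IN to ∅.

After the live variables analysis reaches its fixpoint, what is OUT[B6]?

Answer: {a, b, e, f}

Working:
Converged values:
  B0: | IN={a, d, e} | OUT={a, b, d, f}
  B1: | IN={a, b, d, f} | OUT={a, b, d, e, f}
  B2: | IN={d, e, f} | OUT={b, e, f}
  B3: | IN={b, e, f} | OUT={a, b, e, f}
  B4: | IN={a, b, e, f} | OUT={a, b, e, f}
  B5: | IN={a, b, e, f} | OUT={a, b, d, e, f}
  B6: | IN={a, b, d, e, f} | OUT={a, b, e, f}
  B7: | IN={e, f} | OUT={}

Merge at B6: OUT[B6] = IN[B4] ⊔ IN[B7] = {a, b, e, f}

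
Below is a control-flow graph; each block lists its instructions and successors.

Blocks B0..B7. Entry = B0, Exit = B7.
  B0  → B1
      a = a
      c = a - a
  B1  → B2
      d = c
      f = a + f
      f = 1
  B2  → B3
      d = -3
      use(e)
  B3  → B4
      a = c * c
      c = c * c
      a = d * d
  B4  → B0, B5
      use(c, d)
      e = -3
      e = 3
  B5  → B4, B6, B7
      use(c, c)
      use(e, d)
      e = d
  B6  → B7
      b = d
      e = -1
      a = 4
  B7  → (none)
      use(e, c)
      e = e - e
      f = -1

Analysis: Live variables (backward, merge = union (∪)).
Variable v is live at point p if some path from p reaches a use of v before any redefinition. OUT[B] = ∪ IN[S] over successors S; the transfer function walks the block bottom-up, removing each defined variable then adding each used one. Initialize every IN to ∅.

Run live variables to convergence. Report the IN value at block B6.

Answer: {c, d}

Trace:
Converged values:
  B0:  IN={a, e, f}  OUT={a, c, e, f}
  B1:  IN={a, c, e, f}  OUT={c, e, f}
  B2:  IN={c, e, f}  OUT={c, d, f}
  B3:  IN={c, d, f}  OUT={a, c, d, f}
  B4:  IN={a, c, d, f}  OUT={a, c, d, e, f}
  B5:  IN={a, c, d, e, f}  OUT={a, c, d, e, f}
  B6:  IN={c, d}  OUT={c, e}
  B7:  IN={c, e}  OUT={}

Merge at B6: OUT[B6] = IN[B7] = {c, e}
Applying B6's transfer function to that OUT value gives IN[B6] (row B6 above).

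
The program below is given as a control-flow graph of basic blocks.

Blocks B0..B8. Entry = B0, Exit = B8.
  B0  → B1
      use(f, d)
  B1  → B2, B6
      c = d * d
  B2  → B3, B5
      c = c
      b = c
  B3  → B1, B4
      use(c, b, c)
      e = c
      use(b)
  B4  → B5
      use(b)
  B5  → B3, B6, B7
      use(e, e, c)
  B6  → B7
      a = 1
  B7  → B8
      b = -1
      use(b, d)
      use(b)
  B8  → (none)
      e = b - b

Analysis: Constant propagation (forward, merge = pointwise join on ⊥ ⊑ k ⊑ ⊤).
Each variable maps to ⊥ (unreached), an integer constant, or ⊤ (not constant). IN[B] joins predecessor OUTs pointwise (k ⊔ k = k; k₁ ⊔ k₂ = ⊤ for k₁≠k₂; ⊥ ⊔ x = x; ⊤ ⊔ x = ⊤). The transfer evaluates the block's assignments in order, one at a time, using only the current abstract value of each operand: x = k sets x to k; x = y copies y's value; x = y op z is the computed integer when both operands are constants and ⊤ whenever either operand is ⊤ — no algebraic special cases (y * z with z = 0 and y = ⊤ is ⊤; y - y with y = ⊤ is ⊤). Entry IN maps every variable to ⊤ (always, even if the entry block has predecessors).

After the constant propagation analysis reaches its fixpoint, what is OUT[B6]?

Per-block solution:
  B0: | IN=(all ⊤) | OUT=(all ⊤)
  B1: | IN=(all ⊤) | OUT=(all ⊤)
  B2: | IN=(all ⊤) | OUT=(all ⊤)
  B3: | IN=(all ⊤) | OUT=(all ⊤)
  B4: | IN=(all ⊤) | OUT=(all ⊤)
  B5: | IN=(all ⊤) | OUT=(all ⊤)
  B6: | IN=(all ⊤) | OUT={a:1; rest ⊤}
  B7: | IN=(all ⊤) | OUT={b:-1; rest ⊤}
  B8: | IN={b:-1; rest ⊤} | OUT={b:-1, e:0; rest ⊤}

Merge at B6: IN[B6] = OUT[B1] ⊔ OUT[B5] = {a: ⊤, b: ⊤, c: ⊤, d: ⊤, e: ⊤, f: ⊤}
Applying B6's transfer function to that IN value gives OUT[B6] (row B6 above).

Answer: {a: 1, b: ⊤, c: ⊤, d: ⊤, e: ⊤, f: ⊤}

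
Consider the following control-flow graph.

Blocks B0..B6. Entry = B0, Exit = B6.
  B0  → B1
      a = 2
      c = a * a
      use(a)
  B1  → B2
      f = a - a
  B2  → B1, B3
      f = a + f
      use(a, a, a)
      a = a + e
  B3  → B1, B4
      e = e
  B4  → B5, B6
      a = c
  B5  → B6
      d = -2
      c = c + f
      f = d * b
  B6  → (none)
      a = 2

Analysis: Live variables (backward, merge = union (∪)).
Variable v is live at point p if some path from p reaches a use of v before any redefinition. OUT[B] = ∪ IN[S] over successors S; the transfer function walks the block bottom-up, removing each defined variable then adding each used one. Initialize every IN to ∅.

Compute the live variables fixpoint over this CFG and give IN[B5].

Answer: {b, c, f}

Trace:
Fixpoint table:
  B0:   IN={b, e}   OUT={a, b, c, e}
  B1:   IN={a, b, c, e}   OUT={a, b, c, e, f}
  B2:   IN={a, b, c, e, f}   OUT={a, b, c, e, f}
  B3:   IN={a, b, c, e, f}   OUT={a, b, c, e, f}
  B4:   IN={b, c, f}   OUT={b, c, f}
  B5:   IN={b, c, f}   OUT={}
  B6:   IN={}   OUT={}

Merge at B5: OUT[B5] = IN[B6] = {}
Applying B5's transfer function to that OUT value gives IN[B5] (row B5 above).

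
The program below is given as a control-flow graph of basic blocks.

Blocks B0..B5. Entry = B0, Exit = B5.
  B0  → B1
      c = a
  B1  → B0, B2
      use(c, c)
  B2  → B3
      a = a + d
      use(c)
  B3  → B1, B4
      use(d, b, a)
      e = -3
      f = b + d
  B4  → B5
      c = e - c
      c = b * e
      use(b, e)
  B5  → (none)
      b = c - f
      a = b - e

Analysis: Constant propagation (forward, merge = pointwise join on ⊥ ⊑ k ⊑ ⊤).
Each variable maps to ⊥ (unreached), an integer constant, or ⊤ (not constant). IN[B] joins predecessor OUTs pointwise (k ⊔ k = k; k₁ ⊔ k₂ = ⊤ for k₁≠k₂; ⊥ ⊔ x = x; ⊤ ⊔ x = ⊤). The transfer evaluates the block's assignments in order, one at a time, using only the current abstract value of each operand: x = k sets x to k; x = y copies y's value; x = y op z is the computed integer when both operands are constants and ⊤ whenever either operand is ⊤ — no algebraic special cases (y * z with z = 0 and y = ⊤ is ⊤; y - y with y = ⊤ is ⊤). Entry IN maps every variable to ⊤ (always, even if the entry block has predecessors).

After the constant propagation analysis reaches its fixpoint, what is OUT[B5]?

Converged values:
  B0:  IN=(all ⊤)  OUT=(all ⊤)
  B1:  IN=(all ⊤)  OUT=(all ⊤)
  B2:  IN=(all ⊤)  OUT=(all ⊤)
  B3:  IN=(all ⊤)  OUT={e:-3; rest ⊤}
  B4:  IN={e:-3; rest ⊤}  OUT={e:-3; rest ⊤}
  B5:  IN={e:-3; rest ⊤}  OUT={e:-3; rest ⊤}

Merge at B5: IN[B5] = OUT[B4] = {a: ⊤, b: ⊤, c: ⊤, d: ⊤, e: -3, f: ⊤}
Applying B5's transfer function to that IN value gives OUT[B5] (row B5 above).

Answer: {a: ⊤, b: ⊤, c: ⊤, d: ⊤, e: -3, f: ⊤}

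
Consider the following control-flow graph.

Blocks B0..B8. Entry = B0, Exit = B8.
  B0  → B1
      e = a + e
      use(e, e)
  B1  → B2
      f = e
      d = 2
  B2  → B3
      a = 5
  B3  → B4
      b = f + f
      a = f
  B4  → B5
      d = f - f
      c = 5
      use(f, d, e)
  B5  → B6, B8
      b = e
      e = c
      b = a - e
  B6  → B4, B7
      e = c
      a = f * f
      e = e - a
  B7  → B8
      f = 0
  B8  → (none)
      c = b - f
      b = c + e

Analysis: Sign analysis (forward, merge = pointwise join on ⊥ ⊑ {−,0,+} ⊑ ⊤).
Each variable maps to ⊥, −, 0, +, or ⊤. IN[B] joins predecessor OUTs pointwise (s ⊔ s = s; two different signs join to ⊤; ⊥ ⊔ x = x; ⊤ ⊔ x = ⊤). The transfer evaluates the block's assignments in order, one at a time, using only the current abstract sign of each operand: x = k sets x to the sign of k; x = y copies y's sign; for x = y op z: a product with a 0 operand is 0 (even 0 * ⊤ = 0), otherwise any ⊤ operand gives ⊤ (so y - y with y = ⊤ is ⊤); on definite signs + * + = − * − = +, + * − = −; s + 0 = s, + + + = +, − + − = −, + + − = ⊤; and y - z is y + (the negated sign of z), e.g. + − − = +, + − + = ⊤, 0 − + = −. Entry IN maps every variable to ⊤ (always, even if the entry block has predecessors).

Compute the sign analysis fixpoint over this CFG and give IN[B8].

Answer: {a: ⊤, b: ⊤, c: +, d: ⊤, e: ⊤, f: ⊤}

Trace:
Fixpoint table:
  B0: | IN=(all ⊤) | OUT=(all ⊤)
  B1: | IN=(all ⊤) | OUT={d:+; rest ⊤}
  B2: | IN={d:+; rest ⊤} | OUT={a:+, d:+; rest ⊤}
  B3: | IN={a:+, d:+; rest ⊤} | OUT={d:+; rest ⊤}
  B4: | IN=(all ⊤) | OUT={c:+; rest ⊤}
  B5: | IN={c:+; rest ⊤} | OUT={c:+, e:+; rest ⊤}
  B6: | IN={c:+, e:+; rest ⊤} | OUT={c:+; rest ⊤}
  B7: | IN={c:+; rest ⊤} | OUT={c:+, f:0; rest ⊤}
  B8: | IN={c:+; rest ⊤} | OUT=(all ⊤)

Merge at B8: IN[B8] = OUT[B5] ⊔ OUT[B7] = {a: ⊤, b: ⊤, c: +, d: ⊤, e: ⊤, f: ⊤}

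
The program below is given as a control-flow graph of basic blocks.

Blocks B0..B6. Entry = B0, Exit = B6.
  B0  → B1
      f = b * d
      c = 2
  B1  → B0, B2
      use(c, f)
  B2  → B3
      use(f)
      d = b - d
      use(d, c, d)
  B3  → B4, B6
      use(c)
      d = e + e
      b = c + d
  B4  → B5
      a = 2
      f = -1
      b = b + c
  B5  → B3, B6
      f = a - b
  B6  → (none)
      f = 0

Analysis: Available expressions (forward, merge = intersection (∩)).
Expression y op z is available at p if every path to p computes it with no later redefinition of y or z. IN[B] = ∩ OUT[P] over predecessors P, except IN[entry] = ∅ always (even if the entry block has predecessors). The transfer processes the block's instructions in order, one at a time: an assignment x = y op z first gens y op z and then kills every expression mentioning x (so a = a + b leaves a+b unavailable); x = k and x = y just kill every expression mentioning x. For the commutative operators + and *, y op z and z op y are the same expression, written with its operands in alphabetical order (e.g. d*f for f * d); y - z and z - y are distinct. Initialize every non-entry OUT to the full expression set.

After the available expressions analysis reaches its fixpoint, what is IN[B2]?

Fixpoint table:
  B0: | IN={} | OUT={b*d}
  B1: | IN={b*d} | OUT={b*d}
  B2: | IN={b*d} | OUT={}
  B3: | IN={} | OUT={c+d, e+e}
  B4: | IN={c+d, e+e} | OUT={c+d, e+e}
  B5: | IN={c+d, e+e} | OUT={a-b, c+d, e+e}
  B6: | IN={c+d, e+e} | OUT={c+d, e+e}

Merge at B2: IN[B2] = OUT[B1] = {b*d}

Answer: {b*d}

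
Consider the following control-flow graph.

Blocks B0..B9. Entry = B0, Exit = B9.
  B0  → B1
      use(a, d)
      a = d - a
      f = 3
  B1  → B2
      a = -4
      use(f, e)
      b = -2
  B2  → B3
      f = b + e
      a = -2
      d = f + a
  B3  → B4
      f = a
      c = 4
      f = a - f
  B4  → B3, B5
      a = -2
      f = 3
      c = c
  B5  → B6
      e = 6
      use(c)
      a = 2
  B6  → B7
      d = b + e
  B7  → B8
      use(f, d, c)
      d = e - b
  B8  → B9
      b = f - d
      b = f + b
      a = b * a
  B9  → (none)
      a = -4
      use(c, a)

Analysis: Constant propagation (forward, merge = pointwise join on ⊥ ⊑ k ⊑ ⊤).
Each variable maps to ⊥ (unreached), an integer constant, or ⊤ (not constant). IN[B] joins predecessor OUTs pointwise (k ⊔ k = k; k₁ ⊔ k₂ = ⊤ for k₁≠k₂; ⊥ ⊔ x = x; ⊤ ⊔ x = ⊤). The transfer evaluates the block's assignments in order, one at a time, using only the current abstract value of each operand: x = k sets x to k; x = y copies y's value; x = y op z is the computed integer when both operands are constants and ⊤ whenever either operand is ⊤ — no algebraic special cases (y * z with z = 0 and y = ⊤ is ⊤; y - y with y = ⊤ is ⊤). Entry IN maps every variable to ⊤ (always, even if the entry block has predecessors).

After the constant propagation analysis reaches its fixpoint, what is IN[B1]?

Answer: {a: ⊤, b: ⊤, c: ⊤, d: ⊤, e: ⊤, f: 3}

Derivation:
Fixpoint table:
  B0: | IN=(all ⊤) | OUT={f:3; rest ⊤}
  B1: | IN={f:3; rest ⊤} | OUT={a:-4, b:-2, f:3; rest ⊤}
  B2: | IN={a:-4, b:-2, f:3; rest ⊤} | OUT={a:-2, b:-2; rest ⊤}
  B3: | IN={a:-2, b:-2; rest ⊤} | OUT={a:-2, b:-2, c:4, f:0; rest ⊤}
  B4: | IN={a:-2, b:-2, c:4, f:0; rest ⊤} | OUT={a:-2, b:-2, c:4, f:3; rest ⊤}
  B5: | IN={a:-2, b:-2, c:4, f:3; rest ⊤} | OUT={a:2, b:-2, c:4, e:6, f:3; rest ⊤}
  B6: | IN={a:2, b:-2, c:4, e:6, f:3; rest ⊤} | OUT={a:2, b:-2, c:4, d:4, e:6, f:3; rest ⊤}
  B7: | IN={a:2, b:-2, c:4, d:4, e:6, f:3; rest ⊤} | OUT={a:2, b:-2, c:4, d:8, e:6, f:3; rest ⊤}
  B8: | IN={a:2, b:-2, c:4, d:8, e:6, f:3; rest ⊤} | OUT={a:-4, b:-2, c:4, d:8, e:6, f:3; rest ⊤}
  B9: | IN={a:-4, b:-2, c:4, d:8, e:6, f:3; rest ⊤} | OUT={a:-4, b:-2, c:4, d:8, e:6, f:3; rest ⊤}

Merge at B1: IN[B1] = OUT[B0] = {a: ⊤, b: ⊤, c: ⊤, d: ⊤, e: ⊤, f: 3}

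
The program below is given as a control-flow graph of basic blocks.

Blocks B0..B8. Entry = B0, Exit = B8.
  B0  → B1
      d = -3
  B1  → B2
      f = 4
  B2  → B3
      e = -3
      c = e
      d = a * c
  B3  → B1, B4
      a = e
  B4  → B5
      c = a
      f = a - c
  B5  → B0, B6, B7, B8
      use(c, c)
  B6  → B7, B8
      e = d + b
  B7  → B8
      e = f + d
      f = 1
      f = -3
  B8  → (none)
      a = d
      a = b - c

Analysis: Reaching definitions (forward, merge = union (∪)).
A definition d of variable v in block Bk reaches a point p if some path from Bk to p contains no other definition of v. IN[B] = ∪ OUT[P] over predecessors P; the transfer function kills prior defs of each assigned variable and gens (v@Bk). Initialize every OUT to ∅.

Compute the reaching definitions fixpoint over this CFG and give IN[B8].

Fixpoint table:
  B0:  IN={a@B3, c@B4, d@B2, e@B2, f@B4}  OUT={a@B3, c@B4, d@B0, e@B2, f@B4}
  B1:  IN={a@B3, c@B2, c@B4, d@B0, d@B2, e@B2, f@B1, f@B4}  OUT={a@B3, c@B2, c@B4, d@B0, d@B2, e@B2, f@B1}
  B2:  IN={a@B3, c@B2, c@B4, d@B0, d@B2, e@B2, f@B1}  OUT={a@B3, c@B2, d@B2, e@B2, f@B1}
  B3:  IN={a@B3, c@B2, d@B2, e@B2, f@B1}  OUT={a@B3, c@B2, d@B2, e@B2, f@B1}
  B4:  IN={a@B3, c@B2, d@B2, e@B2, f@B1}  OUT={a@B3, c@B4, d@B2, e@B2, f@B4}
  B5:  IN={a@B3, c@B4, d@B2, e@B2, f@B4}  OUT={a@B3, c@B4, d@B2, e@B2, f@B4}
  B6:  IN={a@B3, c@B4, d@B2, e@B2, f@B4}  OUT={a@B3, c@B4, d@B2, e@B6, f@B4}
  B7:  IN={a@B3, c@B4, d@B2, e@B2, e@B6, f@B4}  OUT={a@B3, c@B4, d@B2, e@B7, f@B7}
  B8:  IN={a@B3, c@B4, d@B2, e@B2, e@B6, e@B7, f@B4, f@B7}  OUT={a@B8, c@B4, d@B2, e@B2, e@B6, e@B7, f@B4, f@B7}

Merge at B8: IN[B8] = OUT[B5] ⊔ OUT[B6] ⊔ OUT[B7] = {a@B3, c@B4, d@B2, e@B2, e@B6, e@B7, f@B4, f@B7}

Answer: {a@B3, c@B4, d@B2, e@B2, e@B6, e@B7, f@B4, f@B7}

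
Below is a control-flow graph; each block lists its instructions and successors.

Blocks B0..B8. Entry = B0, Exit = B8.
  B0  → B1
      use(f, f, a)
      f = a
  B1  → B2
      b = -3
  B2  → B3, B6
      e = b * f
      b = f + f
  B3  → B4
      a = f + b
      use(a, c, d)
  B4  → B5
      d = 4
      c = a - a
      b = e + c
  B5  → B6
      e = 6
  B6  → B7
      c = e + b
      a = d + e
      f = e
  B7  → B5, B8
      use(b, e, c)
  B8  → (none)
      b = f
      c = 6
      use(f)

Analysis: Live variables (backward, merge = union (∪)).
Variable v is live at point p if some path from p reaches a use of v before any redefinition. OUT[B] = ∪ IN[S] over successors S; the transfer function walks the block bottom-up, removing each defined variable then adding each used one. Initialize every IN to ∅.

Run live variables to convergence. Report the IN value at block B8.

Answer: {f}

Trace:
Converged values:
  B0:  IN={a, c, d, f}  OUT={c, d, f}
  B1:  IN={c, d, f}  OUT={b, c, d, f}
  B2:  IN={b, c, d, f}  OUT={b, c, d, e, f}
  B3:  IN={b, c, d, e, f}  OUT={a, e}
  B4:  IN={a, e}  OUT={b, d}
  B5:  IN={b, d}  OUT={b, d, e}
  B6:  IN={b, d, e}  OUT={b, c, d, e, f}
  B7:  IN={b, c, d, e, f}  OUT={b, d, f}
  B8:  IN={f}  OUT={}

B8 is the boundary node: OUT[B8] = {}
Applying B8's transfer function to that OUT value gives IN[B8] (row B8 above).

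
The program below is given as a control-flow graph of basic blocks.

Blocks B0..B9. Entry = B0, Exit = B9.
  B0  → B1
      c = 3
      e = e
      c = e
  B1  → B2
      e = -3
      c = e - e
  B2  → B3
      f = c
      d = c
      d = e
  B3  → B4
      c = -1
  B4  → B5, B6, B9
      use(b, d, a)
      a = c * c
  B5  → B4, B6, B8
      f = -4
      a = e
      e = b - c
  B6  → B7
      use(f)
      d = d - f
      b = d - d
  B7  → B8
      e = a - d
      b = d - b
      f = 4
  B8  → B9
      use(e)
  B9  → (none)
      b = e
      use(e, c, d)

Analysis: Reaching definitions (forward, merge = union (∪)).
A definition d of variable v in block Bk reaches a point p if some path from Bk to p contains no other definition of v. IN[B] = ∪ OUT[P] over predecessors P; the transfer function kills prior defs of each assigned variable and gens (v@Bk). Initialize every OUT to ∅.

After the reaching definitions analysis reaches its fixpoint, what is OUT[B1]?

Converged values:
  B0:  IN={}  OUT={c@B0, e@B0}
  B1:  IN={c@B0, e@B0}  OUT={c@B1, e@B1}
  B2:  IN={c@B1, e@B1}  OUT={c@B1, d@B2, e@B1, f@B2}
  B3:  IN={c@B1, d@B2, e@B1, f@B2}  OUT={c@B3, d@B2, e@B1, f@B2}
  B4:  IN={a@B5, c@B3, d@B2, e@B1, e@B5, f@B2, f@B5}  OUT={a@B4, c@B3, d@B2, e@B1, e@B5, f@B2, f@B5}
  B5:  IN={a@B4, c@B3, d@B2, e@B1, e@B5, f@B2, f@B5}  OUT={a@B5, c@B3, d@B2, e@B5, f@B5}
  B6:  IN={a@B4, a@B5, c@B3, d@B2, e@B1, e@B5, f@B2, f@B5}  OUT={a@B4, a@B5, b@B6, c@B3, d@B6, e@B1, e@B5, f@B2, f@B5}
  B7:  IN={a@B4, a@B5, b@B6, c@B3, d@B6, e@B1, e@B5, f@B2, f@B5}  OUT={a@B4, a@B5, b@B7, c@B3, d@B6, e@B7, f@B7}
  B8:  IN={a@B4, a@B5, b@B7, c@B3, d@B2, d@B6, e@B5, e@B7, f@B5, f@B7}  OUT={a@B4, a@B5, b@B7, c@B3, d@B2, d@B6, e@B5, e@B7, f@B5, f@B7}
  B9:  IN={a@B4, a@B5, b@B7, c@B3, d@B2, d@B6, e@B1, e@B5, e@B7, f@B2, f@B5, f@B7}  OUT={a@B4, a@B5, b@B9, c@B3, d@B2, d@B6, e@B1, e@B5, e@B7, f@B2, f@B5, f@B7}

Merge at B1: IN[B1] = OUT[B0] = {c@B0, e@B0}
Applying B1's transfer function to that IN value gives OUT[B1] (row B1 above).

Answer: {c@B1, e@B1}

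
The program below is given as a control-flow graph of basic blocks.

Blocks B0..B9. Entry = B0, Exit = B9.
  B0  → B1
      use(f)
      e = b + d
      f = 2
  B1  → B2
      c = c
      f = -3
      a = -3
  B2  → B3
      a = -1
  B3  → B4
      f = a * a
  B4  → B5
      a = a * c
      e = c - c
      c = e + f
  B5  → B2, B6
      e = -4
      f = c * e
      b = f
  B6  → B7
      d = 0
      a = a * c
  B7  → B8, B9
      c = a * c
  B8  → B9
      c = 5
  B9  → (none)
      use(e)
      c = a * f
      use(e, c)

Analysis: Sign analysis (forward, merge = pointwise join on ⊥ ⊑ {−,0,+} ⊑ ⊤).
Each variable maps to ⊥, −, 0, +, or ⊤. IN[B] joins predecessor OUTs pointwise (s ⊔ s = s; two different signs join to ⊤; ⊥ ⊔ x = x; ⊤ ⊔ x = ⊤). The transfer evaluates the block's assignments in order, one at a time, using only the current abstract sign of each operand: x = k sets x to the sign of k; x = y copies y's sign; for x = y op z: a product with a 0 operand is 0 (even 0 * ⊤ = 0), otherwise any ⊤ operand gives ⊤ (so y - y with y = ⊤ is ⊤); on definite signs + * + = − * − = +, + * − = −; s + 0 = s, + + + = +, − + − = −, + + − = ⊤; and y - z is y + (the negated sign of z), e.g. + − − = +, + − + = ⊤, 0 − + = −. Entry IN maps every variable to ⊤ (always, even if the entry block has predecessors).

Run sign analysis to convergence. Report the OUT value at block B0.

Converged values:
  B0:   IN=(all ⊤)   OUT={f:+; rest ⊤}
  B1:   IN={f:+; rest ⊤}   OUT={a:-, f:-; rest ⊤}
  B2:   IN=(all ⊤)   OUT={a:-; rest ⊤}
  B3:   IN={a:-; rest ⊤}   OUT={a:-, f:+; rest ⊤}
  B4:   IN={a:-, f:+; rest ⊤}   OUT={f:+; rest ⊤}
  B5:   IN={f:+; rest ⊤}   OUT={e:-; rest ⊤}
  B6:   IN={e:-; rest ⊤}   OUT={d:0, e:-; rest ⊤}
  B7:   IN={d:0, e:-; rest ⊤}   OUT={d:0, e:-; rest ⊤}
  B8:   IN={d:0, e:-; rest ⊤}   OUT={c:+, d:0, e:-; rest ⊤}
  B9:   IN={d:0, e:-; rest ⊤}   OUT={d:0, e:-; rest ⊤}

B0 is the boundary node: IN[B0] = {a: ⊤, b: ⊤, c: ⊤, d: ⊤, e: ⊤, f: ⊤}
Applying B0's transfer function to that IN value gives OUT[B0] (row B0 above).

Answer: {a: ⊤, b: ⊤, c: ⊤, d: ⊤, e: ⊤, f: +}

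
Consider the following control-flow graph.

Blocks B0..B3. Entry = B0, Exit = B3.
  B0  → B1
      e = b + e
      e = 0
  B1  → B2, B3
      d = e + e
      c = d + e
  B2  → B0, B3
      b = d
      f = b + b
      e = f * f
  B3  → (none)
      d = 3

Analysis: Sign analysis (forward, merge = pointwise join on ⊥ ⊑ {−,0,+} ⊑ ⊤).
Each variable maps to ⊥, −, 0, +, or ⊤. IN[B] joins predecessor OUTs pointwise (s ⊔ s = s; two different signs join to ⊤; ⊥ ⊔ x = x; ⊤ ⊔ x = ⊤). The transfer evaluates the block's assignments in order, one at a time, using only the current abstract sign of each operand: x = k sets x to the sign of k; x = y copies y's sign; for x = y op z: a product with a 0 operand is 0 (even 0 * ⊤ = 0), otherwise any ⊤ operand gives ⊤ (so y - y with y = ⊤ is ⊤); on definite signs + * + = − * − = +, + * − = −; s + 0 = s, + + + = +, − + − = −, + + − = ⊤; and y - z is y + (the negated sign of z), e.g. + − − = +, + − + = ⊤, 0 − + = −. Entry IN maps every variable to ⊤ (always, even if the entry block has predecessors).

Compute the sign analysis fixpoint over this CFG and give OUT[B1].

Per-block solution:
  B0: | IN=(all ⊤) | OUT={e:0; rest ⊤}
  B1: | IN={e:0; rest ⊤} | OUT={c:0, d:0, e:0; rest ⊤}
  B2: | IN={c:0, d:0, e:0; rest ⊤} | OUT={b:0, c:0, d:0, e:0, f:0; rest ⊤}
  B3: | IN={c:0, d:0, e:0; rest ⊤} | OUT={c:0, d:+, e:0; rest ⊤}

Merge at B1: IN[B1] = OUT[B0] = {a: ⊤, b: ⊤, c: ⊤, d: ⊤, e: 0, f: ⊤}
Applying B1's transfer function to that IN value gives OUT[B1] (row B1 above).

Answer: {a: ⊤, b: ⊤, c: 0, d: 0, e: 0, f: ⊤}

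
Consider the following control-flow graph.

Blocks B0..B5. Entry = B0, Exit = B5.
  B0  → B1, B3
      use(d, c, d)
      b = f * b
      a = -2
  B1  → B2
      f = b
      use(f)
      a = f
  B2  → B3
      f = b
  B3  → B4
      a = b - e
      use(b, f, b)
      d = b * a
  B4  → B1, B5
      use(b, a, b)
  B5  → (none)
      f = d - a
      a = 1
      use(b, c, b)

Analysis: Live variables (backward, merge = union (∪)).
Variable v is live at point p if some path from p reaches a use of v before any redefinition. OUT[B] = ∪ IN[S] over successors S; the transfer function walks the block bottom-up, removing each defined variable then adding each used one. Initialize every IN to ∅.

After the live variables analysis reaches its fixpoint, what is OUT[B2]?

Answer: {b, c, e, f}

Working:
Fixpoint table:
  B0:   IN={b, c, d, e, f}   OUT={b, c, e, f}
  B1:   IN={b, c, e}   OUT={b, c, e}
  B2:   IN={b, c, e}   OUT={b, c, e, f}
  B3:   IN={b, c, e, f}   OUT={a, b, c, d, e}
  B4:   IN={a, b, c, d, e}   OUT={a, b, c, d, e}
  B5:   IN={a, b, c, d}   OUT={}

Merge at B2: OUT[B2] = IN[B3] = {b, c, e, f}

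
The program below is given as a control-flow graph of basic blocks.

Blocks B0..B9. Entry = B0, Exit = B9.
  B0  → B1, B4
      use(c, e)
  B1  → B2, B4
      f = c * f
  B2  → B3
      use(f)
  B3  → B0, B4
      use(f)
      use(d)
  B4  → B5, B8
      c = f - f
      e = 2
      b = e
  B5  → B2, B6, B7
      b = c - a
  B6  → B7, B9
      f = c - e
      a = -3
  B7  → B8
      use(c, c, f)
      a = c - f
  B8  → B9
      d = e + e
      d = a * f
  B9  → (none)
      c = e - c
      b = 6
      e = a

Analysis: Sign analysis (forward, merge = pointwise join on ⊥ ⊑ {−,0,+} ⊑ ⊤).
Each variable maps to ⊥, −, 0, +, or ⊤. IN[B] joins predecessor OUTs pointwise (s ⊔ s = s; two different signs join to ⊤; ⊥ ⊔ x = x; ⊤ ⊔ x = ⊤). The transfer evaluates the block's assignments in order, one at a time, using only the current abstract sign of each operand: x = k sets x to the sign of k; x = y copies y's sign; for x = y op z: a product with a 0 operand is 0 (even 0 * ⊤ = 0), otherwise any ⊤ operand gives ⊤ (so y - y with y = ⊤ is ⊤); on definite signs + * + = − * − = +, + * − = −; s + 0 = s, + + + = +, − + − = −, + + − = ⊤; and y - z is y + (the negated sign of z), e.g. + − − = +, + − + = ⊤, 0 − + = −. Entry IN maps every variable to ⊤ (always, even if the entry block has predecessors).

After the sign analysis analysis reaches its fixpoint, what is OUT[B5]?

Per-block solution:
  B0:  IN=(all ⊤)  OUT=(all ⊤)
  B1:  IN=(all ⊤)  OUT=(all ⊤)
  B2:  IN=(all ⊤)  OUT=(all ⊤)
  B3:  IN=(all ⊤)  OUT=(all ⊤)
  B4:  IN=(all ⊤)  OUT={b:+, e:+; rest ⊤}
  B5:  IN={b:+, e:+; rest ⊤}  OUT={e:+; rest ⊤}
  B6:  IN={e:+; rest ⊤}  OUT={a:-, e:+; rest ⊤}
  B7:  IN={e:+; rest ⊤}  OUT={e:+; rest ⊤}
  B8:  IN={e:+; rest ⊤}  OUT={e:+; rest ⊤}
  B9:  IN={e:+; rest ⊤}  OUT={b:+; rest ⊤}

Merge at B5: IN[B5] = OUT[B4] = {a: ⊤, b: +, c: ⊤, d: ⊤, e: +, f: ⊤}
Applying B5's transfer function to that IN value gives OUT[B5] (row B5 above).

Answer: {a: ⊤, b: ⊤, c: ⊤, d: ⊤, e: +, f: ⊤}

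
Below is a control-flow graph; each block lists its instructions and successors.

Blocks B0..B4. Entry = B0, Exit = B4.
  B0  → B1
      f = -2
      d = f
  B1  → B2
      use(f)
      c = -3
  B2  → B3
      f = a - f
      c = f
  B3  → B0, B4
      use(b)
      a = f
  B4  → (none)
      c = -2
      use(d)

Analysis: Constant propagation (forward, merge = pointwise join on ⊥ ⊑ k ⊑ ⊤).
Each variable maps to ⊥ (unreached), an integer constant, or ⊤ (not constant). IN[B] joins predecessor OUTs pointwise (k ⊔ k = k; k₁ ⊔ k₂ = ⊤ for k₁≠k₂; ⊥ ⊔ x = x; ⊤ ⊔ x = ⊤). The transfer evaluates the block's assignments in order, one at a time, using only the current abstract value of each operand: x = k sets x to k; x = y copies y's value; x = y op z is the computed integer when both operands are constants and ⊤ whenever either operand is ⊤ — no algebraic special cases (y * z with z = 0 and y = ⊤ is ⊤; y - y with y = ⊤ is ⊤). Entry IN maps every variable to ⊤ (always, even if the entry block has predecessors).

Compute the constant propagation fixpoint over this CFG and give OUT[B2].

Answer: {a: ⊤, b: ⊤, c: ⊤, d: -2, e: ⊤, f: ⊤}

Derivation:
Per-block solution:
  B0: | IN=(all ⊤) | OUT={d:-2, f:-2; rest ⊤}
  B1: | IN={d:-2, f:-2; rest ⊤} | OUT={c:-3, d:-2, f:-2; rest ⊤}
  B2: | IN={c:-3, d:-2, f:-2; rest ⊤} | OUT={d:-2; rest ⊤}
  B3: | IN={d:-2; rest ⊤} | OUT={d:-2; rest ⊤}
  B4: | IN={d:-2; rest ⊤} | OUT={c:-2, d:-2; rest ⊤}

Merge at B2: IN[B2] = OUT[B1] = {a: ⊤, b: ⊤, c: -3, d: -2, e: ⊤, f: -2}
Applying B2's transfer function to that IN value gives OUT[B2] (row B2 above).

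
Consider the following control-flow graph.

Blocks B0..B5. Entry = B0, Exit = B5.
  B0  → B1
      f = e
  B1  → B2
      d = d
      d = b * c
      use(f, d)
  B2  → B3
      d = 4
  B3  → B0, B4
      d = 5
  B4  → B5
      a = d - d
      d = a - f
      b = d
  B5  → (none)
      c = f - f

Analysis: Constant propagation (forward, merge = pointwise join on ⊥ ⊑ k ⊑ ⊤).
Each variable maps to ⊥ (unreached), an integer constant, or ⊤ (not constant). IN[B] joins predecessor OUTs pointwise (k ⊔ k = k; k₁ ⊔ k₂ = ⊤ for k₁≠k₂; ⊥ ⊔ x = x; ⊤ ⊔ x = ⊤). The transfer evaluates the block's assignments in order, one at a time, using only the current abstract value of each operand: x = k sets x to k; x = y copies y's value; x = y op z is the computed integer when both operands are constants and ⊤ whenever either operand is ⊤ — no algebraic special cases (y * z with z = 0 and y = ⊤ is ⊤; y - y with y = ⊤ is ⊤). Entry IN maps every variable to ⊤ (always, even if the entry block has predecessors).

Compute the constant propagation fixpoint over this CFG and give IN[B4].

Answer: {a: ⊤, b: ⊤, c: ⊤, d: 5, e: ⊤, f: ⊤}

Derivation:
Fixpoint table:
  B0:  IN=(all ⊤)  OUT=(all ⊤)
  B1:  IN=(all ⊤)  OUT=(all ⊤)
  B2:  IN=(all ⊤)  OUT={d:4; rest ⊤}
  B3:  IN={d:4; rest ⊤}  OUT={d:5; rest ⊤}
  B4:  IN={d:5; rest ⊤}  OUT={a:0; rest ⊤}
  B5:  IN={a:0; rest ⊤}  OUT={a:0; rest ⊤}

Merge at B4: IN[B4] = OUT[B3] = {a: ⊤, b: ⊤, c: ⊤, d: 5, e: ⊤, f: ⊤}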